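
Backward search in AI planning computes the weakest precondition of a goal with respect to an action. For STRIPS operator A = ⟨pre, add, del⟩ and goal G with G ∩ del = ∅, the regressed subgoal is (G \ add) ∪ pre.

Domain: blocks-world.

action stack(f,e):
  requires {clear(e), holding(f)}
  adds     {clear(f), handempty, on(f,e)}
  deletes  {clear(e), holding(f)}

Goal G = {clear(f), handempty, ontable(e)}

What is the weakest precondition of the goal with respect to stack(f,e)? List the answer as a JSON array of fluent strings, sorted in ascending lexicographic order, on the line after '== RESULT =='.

Compute (G \ add) ∪ pre:
  G ∩ del = {}  (empty — regression defined)
  G \ add = {clear(f), handempty, ontable(e)} \ {clear(f), handempty, on(f,e)} = {ontable(e)}
  ∪ pre   = {ontable(e)} ∪ {clear(e), holding(f)}
          = {clear(e), holding(f), ontable(e)}

== RESULT ==
["clear(e)", "holding(f)", "ontable(e)"]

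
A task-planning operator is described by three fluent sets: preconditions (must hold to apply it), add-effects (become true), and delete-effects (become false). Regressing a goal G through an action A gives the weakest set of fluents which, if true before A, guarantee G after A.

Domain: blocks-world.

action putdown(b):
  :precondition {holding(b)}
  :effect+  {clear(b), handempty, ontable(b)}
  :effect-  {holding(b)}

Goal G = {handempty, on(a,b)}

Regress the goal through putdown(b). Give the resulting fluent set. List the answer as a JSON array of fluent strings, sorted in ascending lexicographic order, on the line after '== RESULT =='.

Regress:
  G ∩ del = {}  (empty — regression defined)
  G \ add = {handempty, on(a,b)} \ {clear(b), handempty, ontable(b)} = {on(a,b)}
  ∪ pre   = {on(a,b)} ∪ {holding(b)}
          = {holding(b), on(a,b)}

== RESULT ==
["holding(b)", "on(a,b)"]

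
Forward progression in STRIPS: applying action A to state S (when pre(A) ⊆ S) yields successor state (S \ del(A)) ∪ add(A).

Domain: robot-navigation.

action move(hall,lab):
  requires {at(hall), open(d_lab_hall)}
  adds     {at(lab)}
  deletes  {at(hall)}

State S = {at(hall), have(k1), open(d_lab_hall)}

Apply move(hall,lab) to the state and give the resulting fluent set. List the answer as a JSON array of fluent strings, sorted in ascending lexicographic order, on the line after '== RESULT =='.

Progress:
  pre ⊆ S: {at(hall), open(d_lab_hall)} ⊆ S  — applicable
  S \ del = {have(k1), open(d_lab_hall)}
  ∪ add   = {at(lab), have(k1), open(d_lab_hall)}

== RESULT ==
["at(lab)", "have(k1)", "open(d_lab_hall)"]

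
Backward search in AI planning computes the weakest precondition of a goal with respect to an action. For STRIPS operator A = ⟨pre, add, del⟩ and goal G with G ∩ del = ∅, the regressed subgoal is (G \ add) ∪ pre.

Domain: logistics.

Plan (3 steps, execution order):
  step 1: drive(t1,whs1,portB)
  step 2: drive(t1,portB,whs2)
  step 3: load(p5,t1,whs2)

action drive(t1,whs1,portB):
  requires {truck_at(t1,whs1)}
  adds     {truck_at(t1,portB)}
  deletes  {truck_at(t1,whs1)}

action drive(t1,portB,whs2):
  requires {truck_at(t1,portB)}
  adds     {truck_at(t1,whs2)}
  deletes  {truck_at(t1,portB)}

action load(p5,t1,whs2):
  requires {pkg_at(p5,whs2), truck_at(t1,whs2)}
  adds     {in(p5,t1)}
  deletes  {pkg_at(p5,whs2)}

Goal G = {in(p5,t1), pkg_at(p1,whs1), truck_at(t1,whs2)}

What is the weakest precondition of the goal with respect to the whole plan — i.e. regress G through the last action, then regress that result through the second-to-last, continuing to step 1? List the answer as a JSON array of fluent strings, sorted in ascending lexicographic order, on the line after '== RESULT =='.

Work backward from the goal:
  through step 3 (load(p5,t1,whs2)): drop {in(p5,t1)}, keep {pkg_at(p1,whs1), truck_at(t1,whs2)}, require {pkg_at(p5,whs2), truck_at(t1,whs2)}
    → {pkg_at(p1,whs1), pkg_at(p5,whs2), truck_at(t1,whs2)}
  through step 2 (drive(t1,portB,whs2)): drop {truck_at(t1,whs2)}, keep {pkg_at(p1,whs1), pkg_at(p5,whs2)}, require {truck_at(t1,portB)}
    → {pkg_at(p1,whs1), pkg_at(p5,whs2), truck_at(t1,portB)}
  through step 1 (drive(t1,whs1,portB)): drop {truck_at(t1,portB)}, keep {pkg_at(p1,whs1), pkg_at(p5,whs2)}, require {truck_at(t1,whs1)}
    → {pkg_at(p1,whs1), pkg_at(p5,whs2), truck_at(t1,whs1)}

== RESULT ==
["pkg_at(p1,whs1)", "pkg_at(p5,whs2)", "truck_at(t1,whs1)"]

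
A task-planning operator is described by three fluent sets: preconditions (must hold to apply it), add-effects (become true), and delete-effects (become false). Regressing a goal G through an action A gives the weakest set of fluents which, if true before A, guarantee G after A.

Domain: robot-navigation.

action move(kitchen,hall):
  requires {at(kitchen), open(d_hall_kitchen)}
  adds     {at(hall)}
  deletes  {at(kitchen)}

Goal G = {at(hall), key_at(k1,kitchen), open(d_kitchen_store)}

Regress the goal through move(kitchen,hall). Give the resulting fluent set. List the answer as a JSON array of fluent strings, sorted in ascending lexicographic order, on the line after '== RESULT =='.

Regress:
  G ∩ del = {}  (empty — regression defined)
  G \ add = {at(hall), key_at(k1,kitchen), open(d_kitchen_store)} \ {at(hall)} = {key_at(k1,kitchen), open(d_kitchen_store)}
  ∪ pre   = {key_at(k1,kitchen), open(d_kitchen_store)} ∪ {at(kitchen), open(d_hall_kitchen)}
          = {at(kitchen), key_at(k1,kitchen), open(d_hall_kitchen), open(d_kitchen_store)}

== RESULT ==
["at(kitchen)", "key_at(k1,kitchen)", "open(d_hall_kitchen)", "open(d_kitchen_store)"]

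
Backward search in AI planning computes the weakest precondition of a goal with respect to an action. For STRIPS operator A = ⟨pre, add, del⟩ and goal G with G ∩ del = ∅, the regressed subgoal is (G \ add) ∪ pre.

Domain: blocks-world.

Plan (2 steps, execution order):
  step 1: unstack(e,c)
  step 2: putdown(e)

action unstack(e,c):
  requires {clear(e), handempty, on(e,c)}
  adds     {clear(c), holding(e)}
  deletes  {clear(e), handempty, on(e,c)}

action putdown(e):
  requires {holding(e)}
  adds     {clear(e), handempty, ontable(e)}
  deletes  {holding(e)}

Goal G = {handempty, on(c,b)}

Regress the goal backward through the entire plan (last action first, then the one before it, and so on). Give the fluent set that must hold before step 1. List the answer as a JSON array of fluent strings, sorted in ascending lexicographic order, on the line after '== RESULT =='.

Work backward from the goal:
  through step 2 (putdown(e)): drop {handempty}, keep {on(c,b)}, require {holding(e)}
    → {holding(e), on(c,b)}
  through step 1 (unstack(e,c)): drop {holding(e)}, keep {on(c,b)}, require {clear(e), handempty, on(e,c)}
    → {clear(e), handempty, on(c,b), on(e,c)}

== RESULT ==
["clear(e)", "handempty", "on(c,b)", "on(e,c)"]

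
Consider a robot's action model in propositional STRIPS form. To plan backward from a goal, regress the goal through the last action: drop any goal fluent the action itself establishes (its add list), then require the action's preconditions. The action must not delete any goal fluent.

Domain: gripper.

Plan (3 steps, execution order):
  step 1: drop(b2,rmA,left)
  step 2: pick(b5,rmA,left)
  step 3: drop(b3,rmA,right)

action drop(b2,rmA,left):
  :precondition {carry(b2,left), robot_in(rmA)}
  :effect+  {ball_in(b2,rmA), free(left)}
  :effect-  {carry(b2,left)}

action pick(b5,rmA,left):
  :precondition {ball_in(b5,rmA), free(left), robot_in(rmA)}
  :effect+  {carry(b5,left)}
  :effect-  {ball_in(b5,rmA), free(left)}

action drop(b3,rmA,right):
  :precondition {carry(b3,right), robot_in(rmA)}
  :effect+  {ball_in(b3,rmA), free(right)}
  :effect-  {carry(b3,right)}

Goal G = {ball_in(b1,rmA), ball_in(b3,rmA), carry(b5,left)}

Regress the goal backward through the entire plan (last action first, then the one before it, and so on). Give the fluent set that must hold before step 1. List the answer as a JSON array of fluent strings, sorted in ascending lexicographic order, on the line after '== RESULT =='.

Regress step by step:
  through step 3 (drop(b3,rmA,right)): drop {ball_in(b3,rmA)}, keep {ball_in(b1,rmA), carry(b5,left)}, require {carry(b3,right), robot_in(rmA)}
    → {ball_in(b1,rmA), carry(b3,right), carry(b5,left), robot_in(rmA)}
  through step 2 (pick(b5,rmA,left)): drop {carry(b5,left)}, keep {ball_in(b1,rmA), carry(b3,right), robot_in(rmA)}, require {ball_in(b5,rmA), free(left), robot_in(rmA)}
    → {ball_in(b1,rmA), ball_in(b5,rmA), carry(b3,right), free(left), robot_in(rmA)}
  through step 1 (drop(b2,rmA,left)): drop {free(left)}, keep {ball_in(b1,rmA), ball_in(b5,rmA), carry(b3,right), robot_in(rmA)}, require {carry(b2,left), robot_in(rmA)}
    → {ball_in(b1,rmA), ball_in(b5,rmA), carry(b2,left), carry(b3,right), robot_in(rmA)}

== RESULT ==
["ball_in(b1,rmA)", "ball_in(b5,rmA)", "carry(b2,left)", "carry(b3,right)", "robot_in(rmA)"]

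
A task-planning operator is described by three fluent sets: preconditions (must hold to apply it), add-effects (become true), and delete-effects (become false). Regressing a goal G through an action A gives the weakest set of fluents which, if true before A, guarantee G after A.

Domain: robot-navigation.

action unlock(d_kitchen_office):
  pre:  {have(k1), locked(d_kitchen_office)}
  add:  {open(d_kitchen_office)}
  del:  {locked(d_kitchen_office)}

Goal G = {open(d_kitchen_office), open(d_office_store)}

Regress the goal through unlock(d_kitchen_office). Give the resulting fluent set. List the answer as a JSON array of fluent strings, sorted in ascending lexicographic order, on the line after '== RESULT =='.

Compute (G \ add) ∪ pre:
  G ∩ del = {}  (empty — regression defined)
  G \ add = {open(d_kitchen_office), open(d_office_store)} \ {open(d_kitchen_office)} = {open(d_office_store)}
  ∪ pre   = {open(d_office_store)} ∪ {have(k1), locked(d_kitchen_office)}
          = {have(k1), locked(d_kitchen_office), open(d_office_store)}

== RESULT ==
["have(k1)", "locked(d_kitchen_office)", "open(d_office_store)"]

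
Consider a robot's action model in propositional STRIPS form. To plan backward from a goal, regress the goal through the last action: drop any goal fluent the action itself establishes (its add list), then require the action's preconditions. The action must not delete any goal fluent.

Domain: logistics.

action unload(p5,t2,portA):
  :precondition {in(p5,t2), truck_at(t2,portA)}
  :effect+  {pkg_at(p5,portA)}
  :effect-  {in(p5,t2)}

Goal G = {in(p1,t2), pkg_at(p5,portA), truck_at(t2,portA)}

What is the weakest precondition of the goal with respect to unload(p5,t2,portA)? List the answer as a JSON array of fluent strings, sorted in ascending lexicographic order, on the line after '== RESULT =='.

Compute (G \ add) ∪ pre:
  G ∩ del = {}  (empty — regression defined)
  G \ add = {in(p1,t2), pkg_at(p5,portA), truck_at(t2,portA)} \ {pkg_at(p5,portA)} = {in(p1,t2), truck_at(t2,portA)}
  ∪ pre   = {in(p1,t2), truck_at(t2,portA)} ∪ {in(p5,t2), truck_at(t2,portA)}
          = {in(p1,t2), in(p5,t2), truck_at(t2,portA)}

== RESULT ==
["in(p1,t2)", "in(p5,t2)", "truck_at(t2,portA)"]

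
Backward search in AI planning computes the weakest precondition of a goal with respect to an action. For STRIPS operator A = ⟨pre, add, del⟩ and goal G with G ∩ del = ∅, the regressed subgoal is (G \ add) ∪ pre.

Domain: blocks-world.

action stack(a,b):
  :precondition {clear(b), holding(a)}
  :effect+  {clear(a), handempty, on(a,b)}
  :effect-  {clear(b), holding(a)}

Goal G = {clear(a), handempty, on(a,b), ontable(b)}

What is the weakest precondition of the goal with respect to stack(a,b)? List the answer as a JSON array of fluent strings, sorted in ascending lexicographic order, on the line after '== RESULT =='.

Compute (G \ add) ∪ pre:
  G ∩ del = {}  (empty — regression defined)
  G \ add = {clear(a), handempty, on(a,b), ontable(b)} \ {clear(a), handempty, on(a,b)} = {ontable(b)}
  ∪ pre   = {ontable(b)} ∪ {clear(b), holding(a)}
          = {clear(b), holding(a), ontable(b)}

== RESULT ==
["clear(b)", "holding(a)", "ontable(b)"]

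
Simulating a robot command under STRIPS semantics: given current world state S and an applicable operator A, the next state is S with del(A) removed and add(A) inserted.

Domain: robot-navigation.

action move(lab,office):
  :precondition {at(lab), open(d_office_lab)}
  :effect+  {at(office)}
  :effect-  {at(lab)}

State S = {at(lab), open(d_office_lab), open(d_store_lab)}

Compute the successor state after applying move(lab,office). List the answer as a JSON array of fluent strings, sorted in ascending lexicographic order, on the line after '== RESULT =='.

Progress:
  pre ⊆ S: {at(lab), open(d_office_lab)} ⊆ S  — applicable
  S \ del = {open(d_office_lab), open(d_store_lab)}
  ∪ add   = {at(office), open(d_office_lab), open(d_store_lab)}

== RESULT ==
["at(office)", "open(d_office_lab)", "open(d_store_lab)"]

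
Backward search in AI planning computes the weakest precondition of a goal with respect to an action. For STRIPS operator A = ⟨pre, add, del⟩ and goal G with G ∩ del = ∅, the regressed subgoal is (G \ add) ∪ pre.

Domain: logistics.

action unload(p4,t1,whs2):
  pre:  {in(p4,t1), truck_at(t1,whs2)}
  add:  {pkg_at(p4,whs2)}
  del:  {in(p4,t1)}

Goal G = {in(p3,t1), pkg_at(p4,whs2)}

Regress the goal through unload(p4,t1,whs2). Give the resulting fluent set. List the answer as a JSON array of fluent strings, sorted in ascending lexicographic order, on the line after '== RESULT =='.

Compute (G \ add) ∪ pre:
  G ∩ del = {}  (empty — regression defined)
  G \ add = {in(p3,t1), pkg_at(p4,whs2)} \ {pkg_at(p4,whs2)} = {in(p3,t1)}
  ∪ pre   = {in(p3,t1)} ∪ {in(p4,t1), truck_at(t1,whs2)}
          = {in(p3,t1), in(p4,t1), truck_at(t1,whs2)}

== RESULT ==
["in(p3,t1)", "in(p4,t1)", "truck_at(t1,whs2)"]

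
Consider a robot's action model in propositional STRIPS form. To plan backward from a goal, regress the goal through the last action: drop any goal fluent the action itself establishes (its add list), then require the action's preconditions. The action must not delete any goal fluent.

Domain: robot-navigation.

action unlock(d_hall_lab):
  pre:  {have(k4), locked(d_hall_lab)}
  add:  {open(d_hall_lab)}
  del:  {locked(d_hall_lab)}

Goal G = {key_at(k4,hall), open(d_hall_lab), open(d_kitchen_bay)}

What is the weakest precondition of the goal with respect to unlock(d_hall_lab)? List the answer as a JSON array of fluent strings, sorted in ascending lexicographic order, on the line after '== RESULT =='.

Compute (G \ add) ∪ pre:
  G ∩ del = {}  (empty — regression defined)
  G \ add = {key_at(k4,hall), open(d_hall_lab), open(d_kitchen_bay)} \ {open(d_hall_lab)} = {key_at(k4,hall), open(d_kitchen_bay)}
  ∪ pre   = {key_at(k4,hall), open(d_kitchen_bay)} ∪ {have(k4), locked(d_hall_lab)}
          = {have(k4), key_at(k4,hall), locked(d_hall_lab), open(d_kitchen_bay)}

== RESULT ==
["have(k4)", "key_at(k4,hall)", "locked(d_hall_lab)", "open(d_kitchen_bay)"]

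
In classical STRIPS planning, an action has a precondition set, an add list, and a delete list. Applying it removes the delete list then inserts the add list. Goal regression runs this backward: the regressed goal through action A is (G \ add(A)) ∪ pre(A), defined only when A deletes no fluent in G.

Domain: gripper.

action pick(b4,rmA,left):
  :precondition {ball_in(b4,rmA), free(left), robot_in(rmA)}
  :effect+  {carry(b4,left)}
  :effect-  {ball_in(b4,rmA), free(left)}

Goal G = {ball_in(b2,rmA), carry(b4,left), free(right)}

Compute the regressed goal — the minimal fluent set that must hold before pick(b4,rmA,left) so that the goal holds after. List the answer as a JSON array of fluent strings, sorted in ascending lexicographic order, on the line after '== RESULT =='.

Compute (G \ add) ∪ pre:
  G ∩ del = {}  (empty — regression defined)
  G \ add = {ball_in(b2,rmA), carry(b4,left), free(right)} \ {carry(b4,left)} = {ball_in(b2,rmA), free(right)}
  ∪ pre   = {ball_in(b2,rmA), free(right)} ∪ {ball_in(b4,rmA), free(left), robot_in(rmA)}
          = {ball_in(b2,rmA), ball_in(b4,rmA), free(left), free(right), robot_in(rmA)}

== RESULT ==
["ball_in(b2,rmA)", "ball_in(b4,rmA)", "free(left)", "free(right)", "robot_in(rmA)"]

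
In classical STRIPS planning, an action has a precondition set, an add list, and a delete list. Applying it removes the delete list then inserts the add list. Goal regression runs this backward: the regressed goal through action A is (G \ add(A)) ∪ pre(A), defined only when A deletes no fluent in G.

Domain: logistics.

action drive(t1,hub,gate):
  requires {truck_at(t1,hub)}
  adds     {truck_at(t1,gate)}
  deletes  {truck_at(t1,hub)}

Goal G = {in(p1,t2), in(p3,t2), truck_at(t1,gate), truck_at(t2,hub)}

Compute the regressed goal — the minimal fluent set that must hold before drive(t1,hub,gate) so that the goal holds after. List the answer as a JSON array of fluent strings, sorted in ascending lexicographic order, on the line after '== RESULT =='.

Compute (G \ add) ∪ pre:
  G ∩ del = {}  (empty — regression defined)
  G \ add = {in(p1,t2), in(p3,t2), truck_at(t1,gate), truck_at(t2,hub)} \ {truck_at(t1,gate)} = {in(p1,t2), in(p3,t2), truck_at(t2,hub)}
  ∪ pre   = {in(p1,t2), in(p3,t2), truck_at(t2,hub)} ∪ {truck_at(t1,hub)}
          = {in(p1,t2), in(p3,t2), truck_at(t1,hub), truck_at(t2,hub)}

== RESULT ==
["in(p1,t2)", "in(p3,t2)", "truck_at(t1,hub)", "truck_at(t2,hub)"]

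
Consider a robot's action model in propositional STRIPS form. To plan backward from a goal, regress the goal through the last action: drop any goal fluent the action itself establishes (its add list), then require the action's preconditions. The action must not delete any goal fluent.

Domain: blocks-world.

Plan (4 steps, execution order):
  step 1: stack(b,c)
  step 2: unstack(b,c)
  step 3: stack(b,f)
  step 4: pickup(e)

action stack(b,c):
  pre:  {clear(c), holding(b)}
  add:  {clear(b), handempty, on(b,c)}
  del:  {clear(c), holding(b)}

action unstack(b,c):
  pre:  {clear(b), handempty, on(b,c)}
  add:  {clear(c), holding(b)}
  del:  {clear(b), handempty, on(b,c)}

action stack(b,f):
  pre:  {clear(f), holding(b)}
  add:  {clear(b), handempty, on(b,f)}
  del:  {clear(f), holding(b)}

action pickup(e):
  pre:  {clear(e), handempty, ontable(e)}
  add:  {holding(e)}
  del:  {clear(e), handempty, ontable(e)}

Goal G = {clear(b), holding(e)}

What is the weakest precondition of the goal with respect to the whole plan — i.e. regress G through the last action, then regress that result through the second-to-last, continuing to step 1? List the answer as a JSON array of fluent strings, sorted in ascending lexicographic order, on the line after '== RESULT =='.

Regress step by step:
  through step 4 (pickup(e)): drop {holding(e)}, keep {clear(b)}, require {clear(e), handempty, ontable(e)}
    → {clear(b), clear(e), handempty, ontable(e)}
  through step 3 (stack(b,f)): drop {clear(b), handempty}, keep {clear(e), ontable(e)}, require {clear(f), holding(b)}
    → {clear(e), clear(f), holding(b), ontable(e)}
  through step 2 (unstack(b,c)): drop {holding(b)}, keep {clear(e), clear(f), ontable(e)}, require {clear(b), handempty, on(b,c)}
    → {clear(b), clear(e), clear(f), handempty, on(b,c), ontable(e)}
  through step 1 (stack(b,c)): drop {clear(b), handempty, on(b,c)}, keep {clear(e), clear(f), ontable(e)}, require {clear(c), holding(b)}
    → {clear(c), clear(e), clear(f), holding(b), ontable(e)}

== RESULT ==
["clear(c)", "clear(e)", "clear(f)", "holding(b)", "ontable(e)"]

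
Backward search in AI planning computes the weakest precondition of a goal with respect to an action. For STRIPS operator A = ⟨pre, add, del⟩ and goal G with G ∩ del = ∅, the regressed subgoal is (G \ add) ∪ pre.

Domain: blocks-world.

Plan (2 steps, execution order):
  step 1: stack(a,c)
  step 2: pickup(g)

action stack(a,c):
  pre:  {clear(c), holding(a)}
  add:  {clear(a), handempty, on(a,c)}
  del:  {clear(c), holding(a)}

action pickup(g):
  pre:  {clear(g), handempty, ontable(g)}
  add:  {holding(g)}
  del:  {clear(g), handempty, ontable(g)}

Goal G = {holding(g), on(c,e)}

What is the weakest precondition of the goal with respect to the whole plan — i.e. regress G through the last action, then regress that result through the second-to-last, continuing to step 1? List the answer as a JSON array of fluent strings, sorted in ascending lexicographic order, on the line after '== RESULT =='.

Work backward from the goal:
  through step 2 (pickup(g)): drop {holding(g)}, keep {on(c,e)}, require {clear(g), handempty, ontable(g)}
    → {clear(g), handempty, on(c,e), ontable(g)}
  through step 1 (stack(a,c)): drop {handempty}, keep {clear(g), on(c,e), ontable(g)}, require {clear(c), holding(a)}
    → {clear(c), clear(g), holding(a), on(c,e), ontable(g)}

== RESULT ==
["clear(c)", "clear(g)", "holding(a)", "on(c,e)", "ontable(g)"]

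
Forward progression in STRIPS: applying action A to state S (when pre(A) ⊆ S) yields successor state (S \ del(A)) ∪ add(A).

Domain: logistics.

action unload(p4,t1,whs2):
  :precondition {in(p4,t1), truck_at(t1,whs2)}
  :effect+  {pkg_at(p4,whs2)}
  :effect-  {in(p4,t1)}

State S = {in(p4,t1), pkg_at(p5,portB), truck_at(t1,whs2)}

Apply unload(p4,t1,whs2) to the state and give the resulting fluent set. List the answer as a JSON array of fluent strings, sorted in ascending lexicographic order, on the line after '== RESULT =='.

Progress:
  pre ⊆ S: {in(p4,t1), truck_at(t1,whs2)} ⊆ S  — applicable
  S \ del = {pkg_at(p5,portB), truck_at(t1,whs2)}
  ∪ add   = {pkg_at(p4,whs2), pkg_at(p5,portB), truck_at(t1,whs2)}

== RESULT ==
["pkg_at(p4,whs2)", "pkg_at(p5,portB)", "truck_at(t1,whs2)"]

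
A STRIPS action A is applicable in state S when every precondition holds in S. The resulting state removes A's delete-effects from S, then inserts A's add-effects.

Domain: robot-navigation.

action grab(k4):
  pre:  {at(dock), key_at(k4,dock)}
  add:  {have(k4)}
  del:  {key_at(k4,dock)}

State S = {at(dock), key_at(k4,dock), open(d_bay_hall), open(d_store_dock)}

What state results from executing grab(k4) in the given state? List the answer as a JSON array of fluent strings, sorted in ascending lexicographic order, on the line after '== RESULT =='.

Progress:
  pre ⊆ S: {at(dock), key_at(k4,dock)} ⊆ S  — applicable
  S \ del = {at(dock), open(d_bay_hall), open(d_store_dock)}
  ∪ add   = {at(dock), have(k4), open(d_bay_hall), open(d_store_dock)}

== RESULT ==
["at(dock)", "have(k4)", "open(d_bay_hall)", "open(d_store_dock)"]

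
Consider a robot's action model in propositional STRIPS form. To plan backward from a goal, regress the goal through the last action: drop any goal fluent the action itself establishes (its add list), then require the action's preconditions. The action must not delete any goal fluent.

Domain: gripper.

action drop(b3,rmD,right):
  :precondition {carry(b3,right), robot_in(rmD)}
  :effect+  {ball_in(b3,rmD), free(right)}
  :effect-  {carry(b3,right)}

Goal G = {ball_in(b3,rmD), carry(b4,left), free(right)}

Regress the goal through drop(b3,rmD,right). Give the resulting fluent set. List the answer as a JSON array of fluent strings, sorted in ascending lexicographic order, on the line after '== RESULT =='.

Regress:
  G ∩ del = {}  (empty — regression defined)
  G \ add = {ball_in(b3,rmD), carry(b4,left), free(right)} \ {ball_in(b3,rmD), free(right)} = {carry(b4,left)}
  ∪ pre   = {carry(b4,left)} ∪ {carry(b3,right), robot_in(rmD)}
          = {carry(b3,right), carry(b4,left), robot_in(rmD)}

== RESULT ==
["carry(b3,right)", "carry(b4,left)", "robot_in(rmD)"]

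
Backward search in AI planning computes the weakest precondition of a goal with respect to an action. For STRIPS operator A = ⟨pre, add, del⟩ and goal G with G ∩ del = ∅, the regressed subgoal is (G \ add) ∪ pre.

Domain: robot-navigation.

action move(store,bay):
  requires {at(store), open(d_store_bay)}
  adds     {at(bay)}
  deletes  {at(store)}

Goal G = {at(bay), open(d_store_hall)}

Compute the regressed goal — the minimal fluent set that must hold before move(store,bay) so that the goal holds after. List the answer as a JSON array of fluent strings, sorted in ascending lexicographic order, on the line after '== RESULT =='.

Compute (G \ add) ∪ pre:
  G ∩ del = {}  (empty — regression defined)
  G \ add = {at(bay), open(d_store_hall)} \ {at(bay)} = {open(d_store_hall)}
  ∪ pre   = {open(d_store_hall)} ∪ {at(store), open(d_store_bay)}
          = {at(store), open(d_store_bay), open(d_store_hall)}

== RESULT ==
["at(store)", "open(d_store_bay)", "open(d_store_hall)"]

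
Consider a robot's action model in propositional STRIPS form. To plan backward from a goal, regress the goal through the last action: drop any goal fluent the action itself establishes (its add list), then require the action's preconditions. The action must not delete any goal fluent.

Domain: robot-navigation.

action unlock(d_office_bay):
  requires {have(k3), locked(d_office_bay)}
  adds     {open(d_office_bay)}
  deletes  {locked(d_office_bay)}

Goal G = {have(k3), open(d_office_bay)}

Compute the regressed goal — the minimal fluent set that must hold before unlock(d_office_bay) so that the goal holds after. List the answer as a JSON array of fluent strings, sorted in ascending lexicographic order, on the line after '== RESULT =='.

Regress:
  G ∩ del = {}  (empty — regression defined)
  G \ add = {have(k3), open(d_office_bay)} \ {open(d_office_bay)} = {have(k3)}
  ∪ pre   = {have(k3)} ∪ {have(k3), locked(d_office_bay)}
          = {have(k3), locked(d_office_bay)}

== RESULT ==
["have(k3)", "locked(d_office_bay)"]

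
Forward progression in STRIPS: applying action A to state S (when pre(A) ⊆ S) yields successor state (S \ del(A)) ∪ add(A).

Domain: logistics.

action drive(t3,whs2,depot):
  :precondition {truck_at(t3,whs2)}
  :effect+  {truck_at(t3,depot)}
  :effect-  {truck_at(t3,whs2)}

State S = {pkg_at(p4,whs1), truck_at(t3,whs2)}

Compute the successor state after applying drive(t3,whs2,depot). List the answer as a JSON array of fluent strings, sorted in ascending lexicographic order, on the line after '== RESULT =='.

Progress:
  pre ⊆ S: {truck_at(t3,whs2)} ⊆ S  — applicable
  S \ del = {pkg_at(p4,whs1)}
  ∪ add   = {pkg_at(p4,whs1), truck_at(t3,depot)}

== RESULT ==
["pkg_at(p4,whs1)", "truck_at(t3,depot)"]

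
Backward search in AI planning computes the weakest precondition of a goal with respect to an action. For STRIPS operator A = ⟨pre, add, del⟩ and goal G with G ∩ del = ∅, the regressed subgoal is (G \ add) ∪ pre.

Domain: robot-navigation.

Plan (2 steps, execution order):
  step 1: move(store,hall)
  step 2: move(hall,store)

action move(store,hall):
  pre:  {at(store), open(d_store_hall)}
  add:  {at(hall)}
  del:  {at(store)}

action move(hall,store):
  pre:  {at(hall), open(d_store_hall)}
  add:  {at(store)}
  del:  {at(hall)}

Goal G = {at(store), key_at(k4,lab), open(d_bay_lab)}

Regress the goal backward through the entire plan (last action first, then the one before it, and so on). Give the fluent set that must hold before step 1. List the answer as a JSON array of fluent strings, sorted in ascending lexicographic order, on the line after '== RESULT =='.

Work backward from the goal:
  through step 2 (move(hall,store)): drop {at(store)}, keep {key_at(k4,lab), open(d_bay_lab)}, require {at(hall), open(d_store_hall)}
    → {at(hall), key_at(k4,lab), open(d_bay_lab), open(d_store_hall)}
  through step 1 (move(store,hall)): drop {at(hall)}, keep {key_at(k4,lab), open(d_bay_lab), open(d_store_hall)}, require {at(store), open(d_store_hall)}
    → {at(store), key_at(k4,lab), open(d_bay_lab), open(d_store_hall)}

== RESULT ==
["at(store)", "key_at(k4,lab)", "open(d_bay_lab)", "open(d_store_hall)"]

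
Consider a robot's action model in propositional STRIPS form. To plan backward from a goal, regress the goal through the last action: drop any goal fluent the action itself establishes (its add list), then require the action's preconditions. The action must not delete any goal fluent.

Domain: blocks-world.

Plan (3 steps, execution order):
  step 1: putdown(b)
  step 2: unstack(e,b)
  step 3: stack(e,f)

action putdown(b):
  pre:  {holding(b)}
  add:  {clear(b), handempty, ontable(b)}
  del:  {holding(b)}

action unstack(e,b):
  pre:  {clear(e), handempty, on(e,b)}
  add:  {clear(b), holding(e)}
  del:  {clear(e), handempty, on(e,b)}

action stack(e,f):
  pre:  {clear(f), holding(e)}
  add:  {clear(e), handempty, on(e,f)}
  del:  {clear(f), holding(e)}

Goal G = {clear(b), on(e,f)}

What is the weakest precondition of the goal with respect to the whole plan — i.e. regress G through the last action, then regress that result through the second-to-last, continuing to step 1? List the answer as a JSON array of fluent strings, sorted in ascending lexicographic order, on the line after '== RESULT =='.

Regress step by step:
  through step 3 (stack(e,f)): drop {on(e,f)}, keep {clear(b)}, require {clear(f), holding(e)}
    → {clear(b), clear(f), holding(e)}
  through step 2 (unstack(e,b)): drop {clear(b), holding(e)}, keep {clear(f)}, require {clear(e), handempty, on(e,b)}
    → {clear(e), clear(f), handempty, on(e,b)}
  through step 1 (putdown(b)): drop {handempty}, keep {clear(e), clear(f), on(e,b)}, require {holding(b)}
    → {clear(e), clear(f), holding(b), on(e,b)}

== RESULT ==
["clear(e)", "clear(f)", "holding(b)", "on(e,b)"]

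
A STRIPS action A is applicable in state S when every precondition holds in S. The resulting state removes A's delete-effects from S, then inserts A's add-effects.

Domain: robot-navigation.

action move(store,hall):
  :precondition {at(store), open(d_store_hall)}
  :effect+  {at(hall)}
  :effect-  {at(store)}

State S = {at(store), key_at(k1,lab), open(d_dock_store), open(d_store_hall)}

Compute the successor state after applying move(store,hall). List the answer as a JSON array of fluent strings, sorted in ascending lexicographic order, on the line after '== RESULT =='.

Compute (S \ del) ∪ add:
  pre ⊆ S: {at(store), open(d_store_hall)} ⊆ S  — applicable
  S \ del = {key_at(k1,lab), open(d_dock_store), open(d_store_hall)}
  ∪ add   = {at(hall), key_at(k1,lab), open(d_dock_store), open(d_store_hall)}

== RESULT ==
["at(hall)", "key_at(k1,lab)", "open(d_dock_store)", "open(d_store_hall)"]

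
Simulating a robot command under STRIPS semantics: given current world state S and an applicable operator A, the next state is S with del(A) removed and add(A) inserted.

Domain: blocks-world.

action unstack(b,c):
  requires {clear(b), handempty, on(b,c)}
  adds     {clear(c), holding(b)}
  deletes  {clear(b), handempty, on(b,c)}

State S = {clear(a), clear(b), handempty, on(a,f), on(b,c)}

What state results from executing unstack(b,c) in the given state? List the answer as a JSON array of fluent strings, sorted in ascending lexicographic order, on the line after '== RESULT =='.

Progress:
  pre ⊆ S: {clear(b), handempty, on(b,c)} ⊆ S  — applicable
  S \ del = {clear(a), on(a,f)}
  ∪ add   = {clear(a), clear(c), holding(b), on(a,f)}

== RESULT ==
["clear(a)", "clear(c)", "holding(b)", "on(a,f)"]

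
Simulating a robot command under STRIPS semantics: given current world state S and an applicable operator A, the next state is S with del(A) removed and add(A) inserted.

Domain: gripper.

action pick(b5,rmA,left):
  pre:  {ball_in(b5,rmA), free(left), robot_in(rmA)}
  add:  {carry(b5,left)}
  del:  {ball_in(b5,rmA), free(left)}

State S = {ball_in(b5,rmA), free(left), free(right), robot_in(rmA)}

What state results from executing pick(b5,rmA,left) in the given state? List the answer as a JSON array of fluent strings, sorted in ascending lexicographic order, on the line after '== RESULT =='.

Progress:
  pre ⊆ S: {ball_in(b5,rmA), free(left), robot_in(rmA)} ⊆ S  — applicable
  S \ del = {free(right), robot_in(rmA)}
  ∪ add   = {carry(b5,left), free(right), robot_in(rmA)}

== RESULT ==
["carry(b5,left)", "free(right)", "robot_in(rmA)"]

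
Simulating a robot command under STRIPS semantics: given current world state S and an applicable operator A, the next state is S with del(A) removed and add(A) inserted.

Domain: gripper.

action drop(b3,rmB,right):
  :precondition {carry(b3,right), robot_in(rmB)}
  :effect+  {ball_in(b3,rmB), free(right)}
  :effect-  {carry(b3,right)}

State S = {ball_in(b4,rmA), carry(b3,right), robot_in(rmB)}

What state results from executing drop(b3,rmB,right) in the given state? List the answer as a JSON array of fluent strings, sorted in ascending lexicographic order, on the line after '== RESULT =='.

Compute (S \ del) ∪ add:
  pre ⊆ S: {carry(b3,right), robot_in(rmB)} ⊆ S  — applicable
  S \ del = {ball_in(b4,rmA), robot_in(rmB)}
  ∪ add   = {ball_in(b3,rmB), ball_in(b4,rmA), free(right), robot_in(rmB)}

== RESULT ==
["ball_in(b3,rmB)", "ball_in(b4,rmA)", "free(right)", "robot_in(rmB)"]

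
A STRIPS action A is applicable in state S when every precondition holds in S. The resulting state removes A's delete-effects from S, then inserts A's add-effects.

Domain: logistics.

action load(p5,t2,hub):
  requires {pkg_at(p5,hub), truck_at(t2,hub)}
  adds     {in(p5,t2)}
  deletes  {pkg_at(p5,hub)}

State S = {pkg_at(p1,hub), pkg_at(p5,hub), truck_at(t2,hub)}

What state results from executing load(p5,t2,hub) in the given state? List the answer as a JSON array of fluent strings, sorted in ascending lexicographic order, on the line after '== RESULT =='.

Compute (S \ del) ∪ add:
  pre ⊆ S: {pkg_at(p5,hub), truck_at(t2,hub)} ⊆ S  — applicable
  S \ del = {pkg_at(p1,hub), truck_at(t2,hub)}
  ∪ add   = {in(p5,t2), pkg_at(p1,hub), truck_at(t2,hub)}

== RESULT ==
["in(p5,t2)", "pkg_at(p1,hub)", "truck_at(t2,hub)"]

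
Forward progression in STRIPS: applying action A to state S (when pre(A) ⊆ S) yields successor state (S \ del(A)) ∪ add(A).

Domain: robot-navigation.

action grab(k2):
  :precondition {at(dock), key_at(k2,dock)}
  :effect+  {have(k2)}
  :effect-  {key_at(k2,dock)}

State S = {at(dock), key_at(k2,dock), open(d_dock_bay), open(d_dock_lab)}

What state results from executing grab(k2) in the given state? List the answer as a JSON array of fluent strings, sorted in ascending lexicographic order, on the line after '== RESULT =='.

Progress:
  pre ⊆ S: {at(dock), key_at(k2,dock)} ⊆ S  — applicable
  S \ del = {at(dock), open(d_dock_bay), open(d_dock_lab)}
  ∪ add   = {at(dock), have(k2), open(d_dock_bay), open(d_dock_lab)}

== RESULT ==
["at(dock)", "have(k2)", "open(d_dock_bay)", "open(d_dock_lab)"]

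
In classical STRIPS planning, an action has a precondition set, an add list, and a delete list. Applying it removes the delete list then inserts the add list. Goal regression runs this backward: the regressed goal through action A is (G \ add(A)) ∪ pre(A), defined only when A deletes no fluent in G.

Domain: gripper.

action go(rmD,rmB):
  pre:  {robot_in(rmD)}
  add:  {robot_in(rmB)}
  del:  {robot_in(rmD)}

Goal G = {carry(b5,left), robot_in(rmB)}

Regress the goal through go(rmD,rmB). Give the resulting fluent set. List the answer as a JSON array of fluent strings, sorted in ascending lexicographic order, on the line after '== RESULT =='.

Regress:
  G ∩ del = {}  (empty — regression defined)
  G \ add = {carry(b5,left), robot_in(rmB)} \ {robot_in(rmB)} = {carry(b5,left)}
  ∪ pre   = {carry(b5,left)} ∪ {robot_in(rmD)}
          = {carry(b5,left), robot_in(rmD)}

== RESULT ==
["carry(b5,left)", "robot_in(rmD)"]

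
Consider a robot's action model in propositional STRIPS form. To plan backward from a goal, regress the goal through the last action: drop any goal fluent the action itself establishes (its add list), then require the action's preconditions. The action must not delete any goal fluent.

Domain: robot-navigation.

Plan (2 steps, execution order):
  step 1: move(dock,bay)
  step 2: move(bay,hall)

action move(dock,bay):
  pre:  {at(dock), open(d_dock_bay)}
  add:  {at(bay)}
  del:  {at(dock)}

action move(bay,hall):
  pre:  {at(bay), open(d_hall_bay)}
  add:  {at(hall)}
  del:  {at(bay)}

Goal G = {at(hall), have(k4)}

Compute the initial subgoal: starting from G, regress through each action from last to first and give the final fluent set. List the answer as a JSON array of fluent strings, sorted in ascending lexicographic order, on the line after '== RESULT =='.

Work backward from the goal:
  through step 2 (move(bay,hall)): drop {at(hall)}, keep {have(k4)}, require {at(bay), open(d_hall_bay)}
    → {at(bay), have(k4), open(d_hall_bay)}
  through step 1 (move(dock,bay)): drop {at(bay)}, keep {have(k4), open(d_hall_bay)}, require {at(dock), open(d_dock_bay)}
    → {at(dock), have(k4), open(d_dock_bay), open(d_hall_bay)}

== RESULT ==
["at(dock)", "have(k4)", "open(d_dock_bay)", "open(d_hall_bay)"]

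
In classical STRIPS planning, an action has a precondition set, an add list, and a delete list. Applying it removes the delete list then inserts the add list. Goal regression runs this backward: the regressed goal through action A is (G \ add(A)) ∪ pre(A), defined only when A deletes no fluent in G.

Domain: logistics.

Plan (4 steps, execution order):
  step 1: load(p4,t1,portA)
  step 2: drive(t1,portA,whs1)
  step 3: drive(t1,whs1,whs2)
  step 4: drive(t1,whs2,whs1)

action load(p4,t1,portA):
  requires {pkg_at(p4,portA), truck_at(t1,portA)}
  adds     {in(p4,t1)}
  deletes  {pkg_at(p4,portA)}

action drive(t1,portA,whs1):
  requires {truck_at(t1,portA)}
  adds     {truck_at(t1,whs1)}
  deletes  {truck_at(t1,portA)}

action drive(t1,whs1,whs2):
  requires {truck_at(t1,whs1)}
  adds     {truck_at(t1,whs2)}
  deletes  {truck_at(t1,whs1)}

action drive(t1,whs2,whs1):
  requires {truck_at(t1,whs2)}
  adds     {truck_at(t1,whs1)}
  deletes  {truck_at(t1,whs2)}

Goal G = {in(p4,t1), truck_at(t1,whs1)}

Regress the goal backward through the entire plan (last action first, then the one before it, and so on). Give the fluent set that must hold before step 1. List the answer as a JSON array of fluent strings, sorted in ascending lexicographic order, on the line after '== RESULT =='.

Work backward from the goal:
  through step 4 (drive(t1,whs2,whs1)): drop {truck_at(t1,whs1)}, keep {in(p4,t1)}, require {truck_at(t1,whs2)}
    → {in(p4,t1), truck_at(t1,whs2)}
  through step 3 (drive(t1,whs1,whs2)): drop {truck_at(t1,whs2)}, keep {in(p4,t1)}, require {truck_at(t1,whs1)}
    → {in(p4,t1), truck_at(t1,whs1)}
  through step 2 (drive(t1,portA,whs1)): drop {truck_at(t1,whs1)}, keep {in(p4,t1)}, require {truck_at(t1,portA)}
    → {in(p4,t1), truck_at(t1,portA)}
  through step 1 (load(p4,t1,portA)): drop {in(p4,t1)}, keep {truck_at(t1,portA)}, require {pkg_at(p4,portA), truck_at(t1,portA)}
    → {pkg_at(p4,portA), truck_at(t1,portA)}

== RESULT ==
["pkg_at(p4,portA)", "truck_at(t1,portA)"]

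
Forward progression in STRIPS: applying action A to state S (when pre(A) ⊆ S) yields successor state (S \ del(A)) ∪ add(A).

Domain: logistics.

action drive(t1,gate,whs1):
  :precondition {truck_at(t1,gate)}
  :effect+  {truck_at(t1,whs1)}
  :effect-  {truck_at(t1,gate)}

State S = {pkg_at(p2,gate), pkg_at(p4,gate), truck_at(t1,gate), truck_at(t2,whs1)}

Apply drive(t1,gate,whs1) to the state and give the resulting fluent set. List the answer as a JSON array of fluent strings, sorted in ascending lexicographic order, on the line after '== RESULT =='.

Compute (S \ del) ∪ add:
  pre ⊆ S: {truck_at(t1,gate)} ⊆ S  — applicable
  S \ del = {pkg_at(p2,gate), pkg_at(p4,gate), truck_at(t2,whs1)}
  ∪ add   = {pkg_at(p2,gate), pkg_at(p4,gate), truck_at(t1,whs1), truck_at(t2,whs1)}

== RESULT ==
["pkg_at(p2,gate)", "pkg_at(p4,gate)", "truck_at(t1,whs1)", "truck_at(t2,whs1)"]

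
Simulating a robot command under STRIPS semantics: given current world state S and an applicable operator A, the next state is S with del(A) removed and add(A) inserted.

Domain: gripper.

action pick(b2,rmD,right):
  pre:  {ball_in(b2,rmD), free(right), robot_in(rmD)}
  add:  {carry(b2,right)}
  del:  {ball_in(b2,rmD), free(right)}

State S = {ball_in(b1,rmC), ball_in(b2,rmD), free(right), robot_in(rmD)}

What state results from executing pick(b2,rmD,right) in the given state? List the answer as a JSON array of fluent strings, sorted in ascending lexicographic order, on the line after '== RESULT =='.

Progress:
  pre ⊆ S: {ball_in(b2,rmD), free(right), robot_in(rmD)} ⊆ S  — applicable
  S \ del = {ball_in(b1,rmC), robot_in(rmD)}
  ∪ add   = {ball_in(b1,rmC), carry(b2,right), robot_in(rmD)}

== RESULT ==
["ball_in(b1,rmC)", "carry(b2,right)", "robot_in(rmD)"]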